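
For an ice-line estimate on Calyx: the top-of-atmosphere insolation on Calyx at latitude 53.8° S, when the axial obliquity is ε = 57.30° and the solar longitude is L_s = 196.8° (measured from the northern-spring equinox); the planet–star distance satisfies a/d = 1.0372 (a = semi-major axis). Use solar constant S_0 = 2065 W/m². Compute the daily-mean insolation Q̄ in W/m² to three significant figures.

Solar declination: sin δ = sin ε · sin L_s = sin 57.30° × sin 196.8° = -0.24322, so δ = -14.077°.
cos h₀ = −tan(-53.8°) tan(-14.077°) = -0.3426, h₀ = 1.9205 rad.
Bracket: h₀ sin ϕ sin δ + cos ϕ cos δ sin h₀ = 1.9205×-0.80696×-0.24322 + 0.59061×0.96997×0.93948 = 0.376934 + 0.538204 = 0.915138.
Inverse-square distance factor (a/d)² = 1.0372² = 1.075784.
Q̄ = (S_0/π) × 1.075784 × [bracket] = (2065/π) × 1.075784 × 0.915138 = 647.1 W/m².

Q̄ ≈ 647 W/m²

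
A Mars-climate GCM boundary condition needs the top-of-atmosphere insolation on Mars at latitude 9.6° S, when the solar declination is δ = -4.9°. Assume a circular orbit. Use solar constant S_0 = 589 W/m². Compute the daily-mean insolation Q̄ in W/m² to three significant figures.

Q̄ ≈ 188 W/m²

cos h₀ = −tan(-9.6°) tan(-4.900°) = -0.0145, h₀ = 1.5853 rad.
Bracket: h₀ sin ϕ sin δ + cos ϕ cos δ sin h₀ = 1.5853×-0.16677×-0.08542 + 0.98600×0.99635×0.99989 = 0.022583 + 0.982293 = 1.004876.
Q̄ = (S_0/π) × [bracket] = (589/π) × 1.004876 = 188.4 W/m².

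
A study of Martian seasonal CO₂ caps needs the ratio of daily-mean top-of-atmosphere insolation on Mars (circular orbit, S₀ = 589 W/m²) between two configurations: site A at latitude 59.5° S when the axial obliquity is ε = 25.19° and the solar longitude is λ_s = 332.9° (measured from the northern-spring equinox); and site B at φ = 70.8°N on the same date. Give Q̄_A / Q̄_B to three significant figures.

— Configuration A (φ=-59.5°):
Solar declination: sin δ = sin ε · sin λ_s = sin 25.19° × sin 332.9° = -0.19389, so δ = -11.180°.
cos H₀ = −tan(-59.5°) tan(-11.180°) = -0.3355, H₀ = 1.9130 rad.
Bracket: H₀ sin φ sin δ + cos φ cos δ sin H₀ = 1.9130×-0.86163×-0.19389 + 0.50754×0.98102×0.94203 = 0.319589 + 0.469043 = 0.788632.
Q̄ = (S₀/π) × [bracket] = (589/π) × 0.788632 = 147.86 W/m².
— Configuration B (φ=+70.8°):
cos H₀ = −tan(+70.8°) tan(-11.180°) = 0.5675, H₀ = 0.9673 rad.
Bracket: H₀ sin φ sin δ + cos φ cos δ sin H₀ = 0.9673×0.94438×-0.19389 + 0.32887×0.98102×0.82334 = -0.177118 + 0.265633 = 0.088515.
Q̄ = (S₀/π) × [bracket] = (589/π) × 0.088515 = 16.595 W/m².
Ratio Q̄_A / Q̄_B = 147.86 / 16.595 = 8.910.

Q̄_A / Q̄_B ≈ 8.91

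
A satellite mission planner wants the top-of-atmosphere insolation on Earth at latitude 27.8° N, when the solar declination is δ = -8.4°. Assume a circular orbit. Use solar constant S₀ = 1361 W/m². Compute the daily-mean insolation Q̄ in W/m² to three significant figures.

Q̄ ≈ 334 W/m²

cos H₀ = −tan(+27.8°) tan(-8.400°) = 0.0779, H₀ = 1.4929 rad.
Bracket: H₀ sin φ sin δ + cos φ cos δ sin H₀ = 1.4929×0.46639×-0.14608 + 0.88458×0.98927×0.99696 = -0.101712 + 0.872428 = 0.770716.
Q̄ = (S₀/π) × [bracket] = (1361/π) × 0.770716 = 333.9 W/m².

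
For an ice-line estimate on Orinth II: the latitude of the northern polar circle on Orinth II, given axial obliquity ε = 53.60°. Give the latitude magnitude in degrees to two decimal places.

The polar circle is the lowest latitude that experiences at least one full rotation of continuous daylight at the northern-summer solstice; it lies at |φ| = 90° − ε = 90° − 53.60° = 36.40°.

36.40°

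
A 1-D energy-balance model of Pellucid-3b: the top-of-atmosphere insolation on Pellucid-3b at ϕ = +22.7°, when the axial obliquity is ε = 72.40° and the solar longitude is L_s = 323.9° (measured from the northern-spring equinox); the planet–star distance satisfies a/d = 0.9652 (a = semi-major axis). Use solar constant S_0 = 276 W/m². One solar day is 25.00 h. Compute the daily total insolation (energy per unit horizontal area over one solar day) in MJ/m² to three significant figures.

3.34 MJ/m²

Solar declination: sin δ = sin ε · sin L_s = sin 72.40° × sin 323.9° = -0.56162, so δ = -34.168°.
cos h₀ = −tan(+22.7°) tan(-34.168°) = 0.2839, h₀ = 1.2829 rad.
Bracket: h₀ sin ϕ sin δ + cos ϕ cos δ sin h₀ = 1.2829×0.38591×-0.56162 + 0.92254×0.82740×0.95884 = -0.278049 + 0.731892 = 0.453843.
Inverse-square distance factor (a/d)² = 0.9652² = 0.931611.
Q̄ = (S_0/π) × 0.931611 × [bracket] = (276/π) × 0.931611 × 0.453843 = 37.145 W/m².
Daily total = Q̄ × 25.00 h × 3600 s/h = 37.145 × 25.00 × 3600 / 10⁶ = 3.343 MJ/m².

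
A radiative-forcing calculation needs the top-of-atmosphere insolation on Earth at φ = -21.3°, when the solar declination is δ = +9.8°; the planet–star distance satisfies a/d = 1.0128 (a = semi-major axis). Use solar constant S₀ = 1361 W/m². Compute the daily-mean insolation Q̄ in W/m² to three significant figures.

cos H₀ = −tan(-21.3°) tan(+9.800°) = 0.0673, H₀ = 1.5034 rad.
Bracket: H₀ sin φ sin δ + cos φ cos δ sin H₀ = 1.5034×-0.36325×0.17021 + 0.93169×0.98541×0.99773 = -0.092953 + 0.916013 = 0.823060.
Inverse-square distance factor (a/d)² = 1.0128² = 1.025764.
Q̄ = (S₀/π) × 1.025764 × [bracket] = (1361/π) × 1.025764 × 0.823060 = 365.8 W/m².

Q̄ ≈ 366 W/m²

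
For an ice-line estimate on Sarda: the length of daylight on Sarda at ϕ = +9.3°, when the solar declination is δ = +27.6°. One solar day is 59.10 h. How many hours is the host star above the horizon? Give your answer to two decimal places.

cos h₀ = −tan ϕ · tan δ = −tan(+9.3°) × tan(+27.600°) = -0.0856, so h₀ = 1.6565 rad = 94.91°.
Daylight = 2h₀/(2π) × 59.10 h = (1.6565/π) × 59.10 = 31.16 h.

31.16 h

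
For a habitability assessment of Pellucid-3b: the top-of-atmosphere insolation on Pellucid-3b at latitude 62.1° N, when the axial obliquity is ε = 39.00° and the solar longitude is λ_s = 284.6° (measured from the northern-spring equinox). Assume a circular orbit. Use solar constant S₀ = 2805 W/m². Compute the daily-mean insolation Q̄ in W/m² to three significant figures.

Q̄ ≈ 0.00 W/m²

Solar declination: sin δ = sin ε · sin λ_s = sin 39.00° × sin 284.6° = -0.60900, so δ = -37.517°.
cos H₀ = −tan(+62.1°) tan(-37.517°) = 1.4501 ≥ 1 ⇒ polar night, H₀ = 0 and Q̄ = 0.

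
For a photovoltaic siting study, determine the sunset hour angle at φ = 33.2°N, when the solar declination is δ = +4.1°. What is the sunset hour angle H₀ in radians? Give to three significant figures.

H₀ = 1.62 rad

cos H₀ = −tan φ · tan δ = −tan(+33.2°) × tan(+4.100°) = -0.0469, so H₀ = 1.6177 rad = 92.69°.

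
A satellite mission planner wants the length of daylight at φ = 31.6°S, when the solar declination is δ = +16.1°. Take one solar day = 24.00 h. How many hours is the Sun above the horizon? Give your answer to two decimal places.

10.64 h

cos H₀ = −tan φ · tan δ = −tan(-31.6°) × tan(+16.100°) = 0.1776, so H₀ = 1.3923 rad = 79.77°.
Daylight = 2H₀/(2π) × 24.00 h = (1.3923/π) × 24.00 = 10.64 h.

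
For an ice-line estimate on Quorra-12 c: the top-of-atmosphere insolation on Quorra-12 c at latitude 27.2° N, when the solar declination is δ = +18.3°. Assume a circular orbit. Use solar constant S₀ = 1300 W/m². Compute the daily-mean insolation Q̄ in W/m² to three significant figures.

Q̄ ≈ 448 W/m²

cos H₀ = −tan(+27.2°) tan(+18.300°) = -0.1700, H₀ = 1.7416 rad.
Bracket: H₀ sin φ sin δ + cos φ cos δ sin H₀ = 1.7416×0.45710×0.31399 + 0.88942×0.94943×0.98545 = 0.249963 + 0.832155 = 1.082118.
Q̄ = (S₀/π) × [bracket] = (1300/π) × 1.082118 = 447.8 W/m².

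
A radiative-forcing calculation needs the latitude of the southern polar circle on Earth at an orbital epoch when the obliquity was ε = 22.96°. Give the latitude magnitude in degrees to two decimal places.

The polar circle is the lowest latitude that experiences at least one full rotation of continuous darkness at the northern-summer solstice; it lies at |ϕ| = 90° − ε = 90° − 22.96° = 67.04°.

67.04°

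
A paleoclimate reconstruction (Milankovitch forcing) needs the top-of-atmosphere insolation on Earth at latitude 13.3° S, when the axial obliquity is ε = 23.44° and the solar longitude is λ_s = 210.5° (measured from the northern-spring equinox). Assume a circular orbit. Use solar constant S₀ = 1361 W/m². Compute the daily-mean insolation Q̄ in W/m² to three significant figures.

Solar declination: sin δ = sin ε · sin λ_s = sin 23.44° × sin 210.5° = -0.20189, so δ = -11.648°.
cos H₀ = −tan(-13.3°) tan(-11.648°) = -0.0487, H₀ = 1.6195 rad.
Bracket: H₀ sin φ sin δ + cos φ cos δ sin H₀ = 1.6195×-0.23005×-0.20189 + 0.97318×0.97941×0.99881 = 0.075217 + 0.952008 = 1.027225.
Q̄ = (S₀/π) × [bracket] = (1361/π) × 1.027225 = 445.0 W/m².

Q̄ ≈ 445 W/m²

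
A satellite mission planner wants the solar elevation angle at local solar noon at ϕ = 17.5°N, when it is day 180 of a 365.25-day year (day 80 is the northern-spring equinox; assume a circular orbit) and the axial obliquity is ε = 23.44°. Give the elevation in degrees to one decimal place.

Solar longitude: L_s = 360° × (180 − 80)/365.25 = 98.563°.
sin δ = sin 23.44° × sin 98.563° = 0.39335, so δ = +23.163°.
At local noon the hour angle is zero, so the zenith angle equals |ϕ − δ| = |+17.5° − (+23.163°)| = 5.663°.
Elevation = 90° − 5.663° = 84.3°.

84.3°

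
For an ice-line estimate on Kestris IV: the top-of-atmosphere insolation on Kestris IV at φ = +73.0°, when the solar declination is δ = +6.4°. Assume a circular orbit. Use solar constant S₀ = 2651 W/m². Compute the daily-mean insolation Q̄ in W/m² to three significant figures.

cos H₀ = −tan(+73.0°) tan(+6.400°) = -0.3669, H₀ = 1.9465 rad.
Bracket: H₀ sin φ sin δ + cos φ cos δ sin H₀ = 1.9465×0.95630×0.11147 + 0.29237×0.99377×0.93027 = 0.207494 + 0.270289 = 0.477783.
Q̄ = (S₀/π) × [bracket] = (2651/π) × 0.477783 = 403.2 W/m².

Q̄ ≈ 403 W/m²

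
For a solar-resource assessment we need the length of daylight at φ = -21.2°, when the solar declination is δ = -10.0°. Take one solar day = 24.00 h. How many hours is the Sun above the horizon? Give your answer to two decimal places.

12.52 h

cos H₀ = −tan φ · tan δ = −tan(-21.2°) × tan(-10.000°) = -0.0684, so H₀ = 1.6392 rad = 93.92°.
Daylight = 2H₀/(2π) × 24.00 h = (1.6392/π) × 24.00 = 12.52 h.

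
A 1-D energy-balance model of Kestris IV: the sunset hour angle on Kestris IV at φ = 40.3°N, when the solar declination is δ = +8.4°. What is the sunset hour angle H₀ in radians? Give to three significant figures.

cos H₀ = −tan φ · tan δ = −tan(+40.3°) × tan(+8.400°) = -0.1252, so H₀ = 1.6964 rad = 97.19°.

H₀ = 1.70 rad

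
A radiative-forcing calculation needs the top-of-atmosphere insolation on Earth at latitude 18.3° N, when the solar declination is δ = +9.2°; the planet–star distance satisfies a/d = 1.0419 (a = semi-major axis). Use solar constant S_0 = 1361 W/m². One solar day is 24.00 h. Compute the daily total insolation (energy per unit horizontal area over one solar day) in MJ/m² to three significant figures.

cos h₀ = −tan(+18.3°) tan(+9.200°) = -0.0536, h₀ = 1.6244 rad.
Bracket: h₀ sin ϕ sin δ + cos ϕ cos δ sin h₀ = 1.6244×0.31399×0.15988 + 0.94943×0.98714×0.99856 = 0.081546 + 0.935871 = 1.017417.
Inverse-square distance factor (a/d)² = 1.0419² = 1.085556.
Q̄ = (S_0/π) × 1.085556 × [bracket] = (1361/π) × 1.085556 × 1.017417 = 478.48 W/m².
Daily total = Q̄ × 24.00 h × 3600 s/h = 478.48 × 24.00 × 3600 / 10⁶ = 41.34 MJ/m².

41.3 MJ/m²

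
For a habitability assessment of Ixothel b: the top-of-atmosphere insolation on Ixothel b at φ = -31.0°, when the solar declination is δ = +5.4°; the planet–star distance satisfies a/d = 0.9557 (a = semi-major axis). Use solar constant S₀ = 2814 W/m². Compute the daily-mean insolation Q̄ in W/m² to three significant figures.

cos H₀ = −tan(-31.0°) tan(+5.400°) = 0.0568, H₀ = 1.5140 rad.
Bracket: H₀ sin φ sin δ + cos φ cos δ sin H₀ = 1.5140×-0.51504×0.09411 + 0.85717×0.99556×0.99839 = -0.073384 + 0.851990 = 0.778606.
Inverse-square distance factor (a/d)² = 0.9557² = 0.913362.
Q̄ = (S₀/π) × 0.913362 × [bracket] = (2814/π) × 0.913362 × 0.778606 = 637.0 W/m².

Q̄ ≈ 637 W/m²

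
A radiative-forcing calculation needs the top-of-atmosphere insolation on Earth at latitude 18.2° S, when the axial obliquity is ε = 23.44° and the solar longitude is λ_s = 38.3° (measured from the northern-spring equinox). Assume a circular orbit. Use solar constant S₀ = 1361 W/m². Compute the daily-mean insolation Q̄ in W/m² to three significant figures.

Q̄ ≈ 348 W/m²

Solar declination: sin δ = sin ε · sin λ_s = sin 23.44° × sin 38.3° = 0.24654, so δ = +14.273°.
cos H₀ = −tan(-18.2°) tan(+14.273°) = 0.0836, H₀ = 1.4871 rad.
Bracket: H₀ sin φ sin δ + cos φ cos δ sin H₀ = 1.4871×-0.31233×0.24654 + 0.94997×0.96913×0.99650 = -0.114509 + 0.917422 = 0.802913.
Q̄ = (S₀/π) × [bracket] = (1361/π) × 0.802913 = 347.8 W/m².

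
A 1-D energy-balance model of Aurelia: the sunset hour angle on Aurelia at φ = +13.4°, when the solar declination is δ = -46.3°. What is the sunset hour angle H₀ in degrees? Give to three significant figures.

H₀ = 75.6°

cos H₀ = −tan φ · tan δ = −tan(+13.4°) × tan(-46.300°) = 0.2493, so H₀ = 1.3188 rad = 75.56°.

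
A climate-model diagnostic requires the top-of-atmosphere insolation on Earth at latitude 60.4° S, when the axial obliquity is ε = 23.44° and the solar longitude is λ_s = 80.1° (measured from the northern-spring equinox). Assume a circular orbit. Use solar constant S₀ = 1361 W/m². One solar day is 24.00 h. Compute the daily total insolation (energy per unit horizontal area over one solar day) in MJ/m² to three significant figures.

2.03 MJ/m²

Solar declination: sin δ = sin ε · sin λ_s = sin 23.44° × sin 80.1° = 0.39187, so δ = +23.071°.
cos H₀ = −tan(-60.4°) tan(+23.071°) = 0.7498, H₀ = 0.7231 rad.
Bracket: H₀ sin φ sin δ + cos φ cos δ sin H₀ = 0.7231×-0.86949×0.39187 + 0.49394×0.92002×0.66170 = -0.246380 + 0.300699 = 0.054319.
Q̄ = (S₀/π) × [bracket] = (1361/π) × 0.054319 = 23.532 W/m².
Daily total = Q̄ × 24.00 h × 3600 s/h = 23.532 × 24.00 × 3600 / 10⁶ = 2.033 MJ/m².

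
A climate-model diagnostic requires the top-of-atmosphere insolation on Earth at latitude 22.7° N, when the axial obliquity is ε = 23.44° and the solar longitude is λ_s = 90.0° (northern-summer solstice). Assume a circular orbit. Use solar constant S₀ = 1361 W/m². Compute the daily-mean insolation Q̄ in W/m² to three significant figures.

Solar declination: sin δ = sin ε · sin λ_s = sin 23.44° × sin 90.0° = 0.39779, so δ = +23.440°.
cos H₀ = −tan(+22.7°) tan(+23.440°) = -0.1814, H₀ = 1.7532 rad.
Bracket: H₀ sin φ sin δ + cos φ cos δ sin H₀ = 1.7532×0.38591×0.39779 + 0.92254×0.91748×0.98342 = 0.269136 + 0.832378 = 1.101514.
Q̄ = (S₀/π) × [bracket] = (1361/π) × 1.101514 = 477.2 W/m².

Q̄ ≈ 477 W/m²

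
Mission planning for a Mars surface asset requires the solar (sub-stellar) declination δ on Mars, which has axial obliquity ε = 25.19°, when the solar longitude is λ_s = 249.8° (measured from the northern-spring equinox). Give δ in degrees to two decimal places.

sin δ = sin ε · sin λ_s = sin 25.19° × sin 249.8° = -0.399443.
δ = arcsin(-0.399443) = -23.54°.

δ = -23.54°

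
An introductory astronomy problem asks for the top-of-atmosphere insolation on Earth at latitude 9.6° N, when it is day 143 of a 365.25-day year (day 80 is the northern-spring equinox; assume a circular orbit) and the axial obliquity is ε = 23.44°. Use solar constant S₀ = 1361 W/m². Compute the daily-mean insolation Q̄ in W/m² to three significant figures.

Solar longitude: λ_s = 360° × (143 − 80)/365.25 = 62.094°.
sin δ = sin 23.44° × sin 62.094° = 0.35153, so δ = +20.581°.
cos H₀ = −tan(+9.6°) tan(+20.581°) = -0.0635, H₀ = 1.6344 rad.
Bracket: H₀ sin φ sin δ + cos φ cos δ sin H₀ = 1.6344×0.16677×0.35153 + 0.98600×0.93618×0.99798 = 0.095816 + 0.921209 = 1.017025.
Q̄ = (S₀/π) × [bracket] = (1361/π) × 1.017025 = 440.6 W/m².

Q̄ ≈ 441 W/m²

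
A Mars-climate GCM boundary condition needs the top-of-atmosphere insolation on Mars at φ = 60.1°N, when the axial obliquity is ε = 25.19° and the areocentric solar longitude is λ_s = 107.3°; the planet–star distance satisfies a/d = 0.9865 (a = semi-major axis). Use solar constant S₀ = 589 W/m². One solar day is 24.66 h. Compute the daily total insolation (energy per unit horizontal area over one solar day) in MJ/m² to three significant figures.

18.7 MJ/m²

sin δ = sin 25.19° × sin 107.3° = 0.40637, so δ = +23.977°.
cos H₀ = −tan(+60.1°) tan(+23.977°) = -0.7734, H₀ = 2.4550 rad.
Bracket: H₀ sin φ sin δ + cos φ cos δ sin H₀ = 2.4550×0.86690×0.40637 + 0.49849×0.91371×0.63388 = 0.864853 + 0.288717 = 1.153570.
Inverse-square distance factor (a/d)² = 0.9865² = 0.973182.
Q̄ = (S₀/π) × 0.973182 × [bracket] = (589/π) × 0.973182 × 1.153570 = 210.48 W/m².
Daily total = Q̄ × 24.66 h × 3600 s/h = 210.48 × 24.66 × 3600 / 10⁶ = 18.69 MJ/m².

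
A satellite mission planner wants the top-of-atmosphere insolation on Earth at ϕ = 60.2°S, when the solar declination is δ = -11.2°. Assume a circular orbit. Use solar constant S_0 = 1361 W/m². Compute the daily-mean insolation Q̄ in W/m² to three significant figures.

Q̄ ≈ 339 W/m²

cos h₀ = −tan(-60.2°) tan(-11.200°) = -0.3457, h₀ = 1.9238 rad.
Bracket: h₀ sin ϕ sin δ + cos ϕ cos δ sin h₀ = 1.9238×-0.86777×-0.19423 + 0.49697×0.98096×0.93833 = 0.324251 + 0.457443 = 0.781694.
Q̄ = (S_0/π) × [bracket] = (1361/π) × 0.781694 = 338.6 W/m².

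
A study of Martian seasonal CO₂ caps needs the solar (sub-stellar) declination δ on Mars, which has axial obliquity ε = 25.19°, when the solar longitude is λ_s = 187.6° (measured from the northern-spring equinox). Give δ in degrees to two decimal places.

δ = -3.23°

sin δ = sin ε · sin λ_s = sin 25.19° × sin 187.6° = -0.056291.
δ = arcsin(-0.056291) = -3.23°.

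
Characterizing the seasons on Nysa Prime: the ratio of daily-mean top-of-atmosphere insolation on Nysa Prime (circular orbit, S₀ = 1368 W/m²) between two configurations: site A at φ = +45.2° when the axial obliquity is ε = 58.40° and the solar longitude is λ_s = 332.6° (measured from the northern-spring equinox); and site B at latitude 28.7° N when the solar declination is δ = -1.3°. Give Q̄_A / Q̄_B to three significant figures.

Q̄_A / Q̄_B ≈ 0.316

— Configuration A (φ=+45.2°):
Solar declination: sin δ = sin ε · sin λ_s = sin 58.40° × sin 332.6° = -0.39196, so δ = -23.077°.
cos H₀ = −tan(+45.2°) tan(-23.077°) = 0.4290, H₀ = 1.1274 rad.
Bracket: H₀ sin φ sin δ + cos φ cos δ sin H₀ = 1.1274×0.70957×-0.39196 + 0.70463×0.91998×0.90328 = -0.313556 + 0.585547 = 0.271991.
Q̄ = (S₀/π) × [bracket] = (1368/π) × 0.271991 = 118.44 W/m².
— Configuration B (φ=+28.7°):
cos H₀ = −tan(+28.7°) tan(-1.300°) = 0.0124, H₀ = 1.5584 rad.
Bracket: H₀ sin φ sin δ + cos φ cos δ sin H₀ = 1.5584×0.48022×-0.02269 + 0.87715×0.99974×0.99992 = -0.016981 + 0.876852 = 0.859871.
Q̄ = (S₀/π) × [bracket] = (1368/π) × 0.859871 = 374.43 W/m².
Ratio Q̄_A / Q̄_B = 118.44 / 374.43 = 0.3163.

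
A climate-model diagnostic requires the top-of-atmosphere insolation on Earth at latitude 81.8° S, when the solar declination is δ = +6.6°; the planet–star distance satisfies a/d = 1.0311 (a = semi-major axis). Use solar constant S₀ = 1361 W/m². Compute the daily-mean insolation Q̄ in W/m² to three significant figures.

cos H₀ = −tan(-81.8°) tan(+6.600°) = 0.8029, H₀ = 0.6386 rad.
Bracket: H₀ sin φ sin δ + cos φ cos δ sin H₀ = 0.6386×-0.98978×0.11494 + 0.14263×0.99337×0.59607 = -0.072651 + 0.084454 = 0.011803.
Inverse-square distance factor (a/d)² = 1.0311² = 1.063167.
Q̄ = (S₀/π) × 1.063167 × [bracket] = (1361/π) × 1.063167 × 0.011803 = 5.436 W/m².

Q̄ ≈ 5.44 W/m²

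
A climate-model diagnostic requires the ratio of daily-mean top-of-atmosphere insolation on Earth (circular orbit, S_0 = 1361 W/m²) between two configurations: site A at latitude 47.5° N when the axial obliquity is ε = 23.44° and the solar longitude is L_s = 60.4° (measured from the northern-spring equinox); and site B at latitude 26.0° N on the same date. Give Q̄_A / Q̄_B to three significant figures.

Q̄_A / Q̄_B ≈ 0.992

— Configuration A (ϕ=+47.5°):
Solar declination: sin δ = sin ε · sin L_s = sin 23.44° × sin 60.4° = 0.34588, so δ = +20.235°.
cos h₀ = −tan(+47.5°) tan(+20.235°) = -0.4023, h₀ = 1.9848 rad.
Bracket: h₀ sin ϕ sin δ + cos ϕ cos δ sin h₀ = 1.9848×0.73728×0.34588 + 0.67559×0.93828×0.91551 = 0.506145 + 0.580335 = 1.086480.
Q̄ = (S_0/π) × [bracket] = (1361/π) × 1.086480 = 470.68 W/m².
— Configuration B (ϕ=+26.0°):
cos h₀ = −tan(+26.0°) tan(+20.235°) = -0.1798, h₀ = 1.7516 rad.
Bracket: h₀ sin ϕ sin δ + cos ϕ cos δ sin h₀ = 1.7516×0.43837×0.34588 + 0.89879×0.93828×0.98370 = 0.265584 + 0.829571 = 1.095155.
Q̄ = (S_0/π) × [bracket] = (1361/π) × 1.095155 = 474.44 W/m².
Ratio Q̄_A / Q̄_B = 470.68 / 474.44 = 0.9921.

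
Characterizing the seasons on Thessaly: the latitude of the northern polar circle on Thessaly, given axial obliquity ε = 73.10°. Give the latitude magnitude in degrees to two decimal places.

The polar circle is the lowest latitude that experiences at least one full rotation of continuous daylight at the northern-summer solstice; it lies at |φ| = 90° − ε = 90° − 73.10° = 16.90°.

16.90°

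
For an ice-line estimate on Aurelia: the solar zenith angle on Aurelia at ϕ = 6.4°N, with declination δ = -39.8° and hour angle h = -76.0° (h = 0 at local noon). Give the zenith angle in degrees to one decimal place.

cos θ_z = sin ϕ sin δ + cos ϕ cos δ cos h = -0.071352 + 0.184706 = 0.113354.
θ_z = arccos(0.113354) = 83.5°.

θ_z = 83.5°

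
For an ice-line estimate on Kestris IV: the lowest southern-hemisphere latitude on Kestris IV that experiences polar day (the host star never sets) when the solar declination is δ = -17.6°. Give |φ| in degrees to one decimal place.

Polar day requires cos H₀ = −tan φ tan δ ≤ −1, i.e. tan φ tan δ ≥ 1.
The boundary is |tan φ| · |tan δ| = 1, so |φ| = 90° − |δ| = 90° − 17.6° = 72.4° in the southern hemisphere.

|φ| = 72.4°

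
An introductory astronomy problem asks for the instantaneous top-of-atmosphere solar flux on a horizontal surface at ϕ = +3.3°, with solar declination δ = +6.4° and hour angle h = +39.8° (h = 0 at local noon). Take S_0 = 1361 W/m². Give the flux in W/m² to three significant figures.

cos θ_z = sin ϕ sin δ + cos ϕ cos δ cos h = 0.006417 + 0.762230 = 0.768647.
Flux = S_0 · cos θ_z = 1361 × 0.768647 = 1046 W/m².

1.05e+03 W/m²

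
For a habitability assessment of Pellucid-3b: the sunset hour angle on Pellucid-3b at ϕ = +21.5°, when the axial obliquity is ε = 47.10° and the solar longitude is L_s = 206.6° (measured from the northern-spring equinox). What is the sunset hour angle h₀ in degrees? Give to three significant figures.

h₀ = 82.1°

Solar declination: sin δ = sin ε · sin L_s = sin 47.10° × sin 206.6° = -0.32800, so δ = -19.148°.
cos h₀ = −tan ϕ · tan δ = −tan(+21.5°) × tan(-19.148°) = 0.1368, so h₀ = 1.4336 rad = 82.14°.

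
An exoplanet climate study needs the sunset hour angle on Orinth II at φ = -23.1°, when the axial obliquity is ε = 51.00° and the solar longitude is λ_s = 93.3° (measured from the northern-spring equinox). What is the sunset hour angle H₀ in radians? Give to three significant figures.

Solar declination: sin δ = sin ε · sin λ_s = sin 51.00° × sin 93.3° = 0.77586, so δ = +50.883°.
cos H₀ = −tan φ · tan δ = −tan(-23.1°) × tan(+50.883°) = 0.5245, so H₀ = 1.0186 rad = 58.36°.

H₀ = 1.02 rad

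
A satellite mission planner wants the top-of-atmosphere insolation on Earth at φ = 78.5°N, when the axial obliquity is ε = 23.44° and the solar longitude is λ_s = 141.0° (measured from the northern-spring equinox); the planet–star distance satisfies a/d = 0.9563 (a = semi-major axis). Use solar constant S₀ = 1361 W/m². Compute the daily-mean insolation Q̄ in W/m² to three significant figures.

Q̄ ≈ 305 W/m²

Solar declination: sin δ = sin ε · sin λ_s = sin 23.44° × sin 141.0° = 0.25034, so δ = +14.497°.
cos H₀ = −tan(+78.5°) tan(+14.497°) = -1.2709 ≤ −1 ⇒ polar day, H₀ = π.
Bracket: H₀ sin φ sin δ + cos φ cos δ sin H₀ = 3.1416×0.97992×0.25034 + 0.19937×0.96816×0.00000 = 0.770676 + 0.000000 = 0.770676.
Inverse-square distance factor (a/d)² = 0.9563² = 0.914510.
Q̄ = (S₀/π) × 0.914510 × [bracket] = (1361/π) × 0.914510 × 0.770676 = 305.3 W/m².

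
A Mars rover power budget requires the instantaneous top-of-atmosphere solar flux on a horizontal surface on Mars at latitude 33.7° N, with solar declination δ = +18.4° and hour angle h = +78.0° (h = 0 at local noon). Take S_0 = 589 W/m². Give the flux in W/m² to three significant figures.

cos θ_z = sin ϕ sin δ + cos ϕ cos δ cos h = 0.175136 + 0.164130 = 0.339266.
Flux = S_0 · cos θ_z = 589 × 0.339266 = 199.8 W/m².

200 W/m²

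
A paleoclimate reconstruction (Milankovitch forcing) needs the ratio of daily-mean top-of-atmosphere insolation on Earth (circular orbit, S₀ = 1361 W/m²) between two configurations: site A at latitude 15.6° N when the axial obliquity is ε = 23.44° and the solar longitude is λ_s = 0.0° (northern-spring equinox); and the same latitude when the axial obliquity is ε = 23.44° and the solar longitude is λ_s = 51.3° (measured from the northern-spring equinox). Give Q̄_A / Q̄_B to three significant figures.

Q̄_A / Q̄_B ≈ 0.917

— Configuration A (φ=+15.6°):
Solar declination: sin δ = sin ε · sin λ_s = sin 23.44° × sin 0.0° = 0.00000, so δ = +0.000°.
cos H₀ = −tan(+15.6°) tan(+0.000°) = -0.0000, H₀ = 1.5708 rad.
Bracket: H₀ sin φ sin δ + cos φ cos δ sin H₀ = 1.5708×0.26892×0.00000 + 0.96316×1.00000×1.00000 = 0.000000 + 0.963160 = 0.963160.
Q̄ = (S₀/π) × [bracket] = (1361/π) × 0.963160 = 417.26 W/m².
— Configuration B (φ=+15.6°):
Solar declination: sin δ = sin ε · sin λ_s = sin 23.44° × sin 51.3° = 0.31045, so δ = +18.086°.
cos H₀ = −tan(+15.6°) tan(+18.086°) = -0.0912, H₀ = 1.6621 rad.
Bracket: H₀ sin φ sin δ + cos φ cos δ sin H₀ = 1.6621×0.26892×0.31045 + 0.96316×0.95059×0.99583 = 0.138762 + 0.911752 = 1.050514.
Q̄ = (S₀/π) × [bracket] = (1361/π) × 1.050514 = 455.10 W/m².
Ratio Q̄_A / Q̄_B = 417.26 / 455.10 = 0.9169.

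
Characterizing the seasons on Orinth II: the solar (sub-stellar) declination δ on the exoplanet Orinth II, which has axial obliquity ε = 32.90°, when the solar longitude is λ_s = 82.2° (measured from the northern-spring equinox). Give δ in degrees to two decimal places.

δ = +32.56°

sin δ = sin ε · sin λ_s = sin 32.90° × sin 82.2° = 0.538149.
δ = arcsin(0.538149) = +32.56°.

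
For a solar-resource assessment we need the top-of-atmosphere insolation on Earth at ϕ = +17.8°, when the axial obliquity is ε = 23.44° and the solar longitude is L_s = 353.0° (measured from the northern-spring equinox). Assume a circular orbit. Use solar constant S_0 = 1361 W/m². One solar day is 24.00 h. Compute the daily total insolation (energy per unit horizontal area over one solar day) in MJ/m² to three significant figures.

34.7 MJ/m²

Solar declination: sin δ = sin ε · sin L_s = sin 23.44° × sin 353.0° = -0.04848, so δ = -2.779°.
cos h₀ = −tan(+17.8°) tan(-2.779°) = 0.0156, h₀ = 1.5552 rad.
Bracket: h₀ sin ϕ sin δ + cos ϕ cos δ sin h₀ = 1.5552×0.30570×-0.04848 + 0.95213×0.99882×0.99988 = -0.023049 + 0.950892 = 0.927843.
Q̄ = (S_0/π) × [bracket] = (1361/π) × 0.927843 = 401.96 W/m².
Daily total = Q̄ × 24.00 h × 3600 s/h = 401.96 × 24.00 × 3600 / 10⁶ = 34.73 MJ/m².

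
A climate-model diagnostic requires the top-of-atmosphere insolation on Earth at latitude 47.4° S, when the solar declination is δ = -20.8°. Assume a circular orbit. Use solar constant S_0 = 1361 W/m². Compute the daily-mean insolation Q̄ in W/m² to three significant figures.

cos h₀ = −tan(-47.4°) tan(-20.800°) = -0.4131, h₀ = 1.9967 rad.
Bracket: h₀ sin ϕ sin δ + cos ϕ cos δ sin h₀ = 1.9967×-0.73610×-0.35511 + 0.67688×0.93483×0.91069 = 0.521930 + 0.576255 = 1.098185.
Q̄ = (S_0/π) × [bracket] = (1361/π) × 1.098185 = 475.8 W/m².

Q̄ ≈ 476 W/m²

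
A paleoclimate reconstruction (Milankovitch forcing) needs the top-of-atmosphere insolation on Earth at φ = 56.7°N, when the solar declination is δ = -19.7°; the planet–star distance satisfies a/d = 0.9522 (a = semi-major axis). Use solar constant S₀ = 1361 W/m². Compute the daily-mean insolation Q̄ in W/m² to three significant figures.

cos H₀ = −tan(+56.7°) tan(-19.700°) = 0.5451, H₀ = 0.9943 rad.
Bracket: H₀ sin φ sin δ + cos φ cos δ sin H₀ = 0.9943×0.83581×-0.33710 + 0.54902×0.94147×0.83838 = -0.280146 + 0.433347 = 0.153201.
Inverse-square distance factor (a/d)² = 0.9522² = 0.906685.
Q̄ = (S₀/π) × 0.906685 × [bracket] = (1361/π) × 0.906685 × 0.153201 = 60.18 W/m².

Q̄ ≈ 60.2 W/m²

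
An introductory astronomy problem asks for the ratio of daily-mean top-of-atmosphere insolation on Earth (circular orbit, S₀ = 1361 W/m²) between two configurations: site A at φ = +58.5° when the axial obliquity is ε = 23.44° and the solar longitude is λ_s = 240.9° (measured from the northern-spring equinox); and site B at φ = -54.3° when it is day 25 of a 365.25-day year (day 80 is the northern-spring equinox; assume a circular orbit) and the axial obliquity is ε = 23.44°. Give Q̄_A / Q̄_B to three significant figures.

— Configuration A (φ=+58.5°):
Solar declination: sin δ = sin ε · sin λ_s = sin 23.44° × sin 240.9° = -0.34758, so δ = -20.339°.
cos H₀ = −tan(+58.5°) tan(-20.339°) = 0.6049, H₀ = 0.9211 rad.
Bracket: H₀ sin φ sin δ + cos φ cos δ sin H₀ = 0.9211×0.85264×-0.34758 + 0.52250×0.93765×0.79630 = -0.272978 + 0.390125 = 0.117147.
Q̄ = (S₀/π) × [bracket] = (1361/π) × 0.117147 = 50.750 W/m².
— Configuration B (φ=-54.3°):
Solar longitude: λ_s = 360° × (25 − 80)/365.25 = -54.209°, i.e. -54.209° + 360° = 305.791°.
sin δ = sin 23.44° × sin 305.791° = -0.32267, so δ = -18.824°.
cos H₀ = −tan(-54.3°) tan(-18.824°) = -0.4744, H₀ = 2.0651 rad.
Bracket: H₀ sin φ sin δ + cos φ cos δ sin H₀ = 2.0651×-0.81208×-0.32267 + 0.58354×0.94651×0.88030 = 0.541126 + 0.486213 = 1.027339.
Q̄ = (S₀/π) × [bracket] = (1361/π) × 1.027339 = 445.06 W/m².
Ratio Q̄_A / Q̄_B = 50.750 / 445.06 = 0.1140.

Q̄_A / Q̄_B ≈ 0.114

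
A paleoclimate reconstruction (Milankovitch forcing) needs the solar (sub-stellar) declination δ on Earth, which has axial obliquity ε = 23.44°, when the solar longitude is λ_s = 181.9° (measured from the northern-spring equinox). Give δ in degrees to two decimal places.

δ = -0.76°

sin δ = sin ε · sin λ_s = sin 23.44° × sin 181.9° = -0.013189.
δ = arcsin(-0.013189) = -0.76°.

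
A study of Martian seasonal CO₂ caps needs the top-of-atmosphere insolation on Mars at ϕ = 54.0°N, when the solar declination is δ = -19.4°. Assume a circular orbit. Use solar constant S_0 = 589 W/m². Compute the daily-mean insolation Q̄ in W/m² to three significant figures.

Q̄ ≈ 37.3 W/m²

cos h₀ = −tan(+54.0°) tan(-19.400°) = 0.4847, h₀ = 1.0648 rad.
Bracket: h₀ sin ϕ sin δ + cos ϕ cos δ sin h₀ = 1.0648×0.80902×-0.33216 + 0.58779×0.94322×0.87468 = -0.286137 + 0.484936 = 0.198799.
Q̄ = (S_0/π) × [bracket] = (589/π) × 0.198799 = 37.27 W/m².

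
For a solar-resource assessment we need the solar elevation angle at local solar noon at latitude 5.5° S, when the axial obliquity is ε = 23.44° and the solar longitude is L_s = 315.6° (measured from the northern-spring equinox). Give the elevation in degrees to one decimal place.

Solar declination: sin δ = sin ε · sin L_s = sin 23.44° × sin 315.6° = -0.27832, so δ = -16.160°.
At local noon the hour angle is zero, so the zenith angle equals |ϕ − δ| = |-5.5° − (-16.160°)| = 10.660°.
Elevation = 90° − 10.660° = 79.3°.

79.3°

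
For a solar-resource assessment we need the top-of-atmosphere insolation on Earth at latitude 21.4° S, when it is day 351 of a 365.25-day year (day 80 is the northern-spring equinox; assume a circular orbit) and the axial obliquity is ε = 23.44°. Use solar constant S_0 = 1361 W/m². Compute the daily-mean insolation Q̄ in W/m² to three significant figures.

Solar longitude: L_s = 360° × (351 − 80)/365.25 = 267.105°.
sin δ = sin 23.44° × sin 267.105° = -0.39728, so δ = -23.408°.
cos h₀ = −tan(-21.4°) tan(-23.408°) = -0.1697, h₀ = 1.7413 rad.
Bracket: h₀ sin ϕ sin δ + cos ϕ cos δ sin h₀ = 1.7413×-0.36488×-0.39728 + 0.93106×0.91770×0.98550 = 0.252418 + 0.842044 = 1.094462.
Q̄ = (S_0/π) × [bracket] = (1361/π) × 1.094462 = 474.1 W/m².

Q̄ ≈ 474 W/m²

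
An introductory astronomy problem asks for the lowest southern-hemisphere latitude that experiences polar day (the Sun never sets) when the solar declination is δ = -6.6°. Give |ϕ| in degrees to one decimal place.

|ϕ| = 83.4°

Polar day requires cos h₀ = −tan ϕ tan δ ≤ −1, i.e. tan ϕ tan δ ≥ 1.
The boundary is |tan ϕ| · |tan δ| = 1, so |ϕ| = 90° − |δ| = 90° − 6.6° = 83.4° in the southern hemisphere.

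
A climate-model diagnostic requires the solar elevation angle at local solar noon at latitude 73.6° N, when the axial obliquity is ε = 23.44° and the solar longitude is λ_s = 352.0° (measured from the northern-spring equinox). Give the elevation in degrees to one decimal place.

Solar declination: sin δ = sin ε · sin λ_s = sin 23.44° × sin 352.0° = -0.05536, so δ = -3.174°.
At local noon the hour angle is zero, so the zenith angle equals |φ − δ| = |+73.6° − (-3.174°)| = 76.774°.
Elevation = 90° − 76.774° = 13.2°.

13.2°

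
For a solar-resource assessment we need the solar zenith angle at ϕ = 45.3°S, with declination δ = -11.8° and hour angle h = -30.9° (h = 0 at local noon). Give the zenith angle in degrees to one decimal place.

cos θ_z = sin ϕ sin δ + cos ϕ cos δ cos h = 0.145356 + 0.590804 = 0.736160.
θ_z = arccos(0.736160) = 42.6°.

θ_z = 42.6°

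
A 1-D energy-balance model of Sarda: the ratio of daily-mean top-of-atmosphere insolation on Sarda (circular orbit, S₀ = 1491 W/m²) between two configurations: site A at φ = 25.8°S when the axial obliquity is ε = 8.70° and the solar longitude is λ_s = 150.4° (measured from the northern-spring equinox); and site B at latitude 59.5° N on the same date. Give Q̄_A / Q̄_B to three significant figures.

Q̄_A / Q̄_B ≈ 1.39

— Configuration A (φ=-25.8°):
Solar declination: sin δ = sin ε · sin λ_s = sin 8.70° × sin 150.4° = 0.07471, so δ = +4.285°.
cos H₀ = −tan(-25.8°) tan(+4.285°) = 0.0362, H₀ = 1.5346 rad.
Bracket: H₀ sin φ sin δ + cos φ cos δ sin H₀ = 1.5346×-0.43523×0.07471 + 0.90032×0.99720×0.99934 = -0.049899 + 0.897207 = 0.847308.
Q̄ = (S₀/π) × [bracket] = (1491/π) × 0.847308 = 402.13 W/m².
— Configuration B (φ=+59.5°):
cos H₀ = −tan(+59.5°) tan(+4.285°) = -0.1272, H₀ = 1.6983 rad.
Bracket: H₀ sin φ sin δ + cos φ cos δ sin H₀ = 1.6983×0.86163×0.07471 + 0.50754×0.99720×0.99188 = 0.109324 + 0.502009 = 0.611333.
Q̄ = (S₀/π) × [bracket] = (1491/π) × 0.611333 = 290.14 W/m².
Ratio Q̄_A / Q̄_B = 402.13 / 290.14 = 1.386.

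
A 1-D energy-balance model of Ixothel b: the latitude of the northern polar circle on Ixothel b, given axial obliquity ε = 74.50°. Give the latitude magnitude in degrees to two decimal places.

The polar circle is the lowest latitude that experiences at least one full rotation of continuous daylight at the northern-summer solstice; it lies at |ϕ| = 90° − ε = 90° − 74.50° = 15.50°.

15.50°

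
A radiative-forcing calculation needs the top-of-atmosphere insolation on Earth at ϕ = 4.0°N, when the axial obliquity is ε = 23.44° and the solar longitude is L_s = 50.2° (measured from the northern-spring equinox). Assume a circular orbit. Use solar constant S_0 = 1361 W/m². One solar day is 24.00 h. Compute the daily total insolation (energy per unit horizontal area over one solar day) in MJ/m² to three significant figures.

36.8 MJ/m²

Solar declination: sin δ = sin ε · sin L_s = sin 23.44° × sin 50.2° = 0.30561, so δ = +17.795°.
cos h₀ = −tan(+4.0°) tan(+17.795°) = -0.0224, h₀ = 1.5932 rad.
Bracket: h₀ sin ϕ sin δ + cos ϕ cos δ sin h₀ = 1.5932×0.06976×0.30561 + 0.99756×0.95216×0.99975 = 0.033966 + 0.949599 = 0.983565.
Q̄ = (S_0/π) × [bracket] = (1361/π) × 0.983565 = 426.10 W/m².
Daily total = Q̄ × 24.00 h × 3600 s/h = 426.10 × 24.00 × 3600 / 10⁶ = 36.82 MJ/m².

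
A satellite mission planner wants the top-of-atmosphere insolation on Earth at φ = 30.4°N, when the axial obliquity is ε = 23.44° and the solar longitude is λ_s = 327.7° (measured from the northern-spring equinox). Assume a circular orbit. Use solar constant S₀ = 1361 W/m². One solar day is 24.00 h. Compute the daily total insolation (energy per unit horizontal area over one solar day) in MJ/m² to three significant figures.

Solar declination: sin δ = sin ε · sin λ_s = sin 23.44° × sin 327.7° = -0.21256, so δ = -12.272°.
cos H₀ = −tan(+30.4°) tan(-12.272°) = 0.1276, H₀ = 1.4428 rad.
Bracket: H₀ sin φ sin δ + cos φ cos δ sin H₀ = 1.4428×0.50603×-0.21256 + 0.86251×0.97715×0.99182 = -0.155190 + 0.835908 = 0.680718.
Q̄ = (S₀/π) × [bracket] = (1361/π) × 0.680718 = 294.90 W/m².
Daily total = Q̄ × 24.00 h × 3600 s/h = 294.90 × 24.00 × 3600 / 10⁶ = 25.48 MJ/m².

25.5 MJ/m²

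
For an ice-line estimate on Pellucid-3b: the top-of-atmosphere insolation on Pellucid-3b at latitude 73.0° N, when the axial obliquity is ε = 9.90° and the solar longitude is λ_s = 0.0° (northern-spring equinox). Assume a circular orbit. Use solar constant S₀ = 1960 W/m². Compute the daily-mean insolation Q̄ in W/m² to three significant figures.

Solar declination: sin δ = sin ε · sin λ_s = sin 9.90° × sin 0.0° = 0.00000, so δ = +0.000°.
cos H₀ = −tan(+73.0°) tan(+0.000°) = -0.0000, H₀ = 1.5708 rad.
Bracket: H₀ sin φ sin δ + cos φ cos δ sin H₀ = 1.5708×0.95630×0.00000 + 0.29237×1.00000×1.00000 = 0.000000 + 0.292370 = 0.292370.
Q̄ = (S₀/π) × [bracket] = (1960/π) × 0.292370 = 182.4 W/m².

Q̄ ≈ 182 W/m²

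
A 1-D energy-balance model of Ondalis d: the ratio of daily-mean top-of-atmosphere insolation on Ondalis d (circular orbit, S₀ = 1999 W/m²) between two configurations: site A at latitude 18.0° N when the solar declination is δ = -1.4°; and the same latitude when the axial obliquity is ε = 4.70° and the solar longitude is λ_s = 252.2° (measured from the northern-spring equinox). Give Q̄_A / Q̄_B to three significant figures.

— Configuration A (φ=+18.0°):
cos H₀ = −tan(+18.0°) tan(-1.400°) = 0.0079, H₀ = 1.5629 rad.
Bracket: H₀ sin φ sin δ + cos φ cos δ sin H₀ = 1.5629×0.30902×-0.02443 + 0.95106×0.99970×0.99997 = -0.011799 + 0.950746 = 0.938947.
Q̄ = (S₀/π) × [bracket] = (1999/π) × 0.938947 = 597.45 W/m².
— Configuration B (φ=+18.0°):
Solar declination: sin δ = sin ε · sin λ_s = sin 4.70° × sin 252.2° = -0.07802, so δ = -4.475°.
cos H₀ = −tan(+18.0°) tan(-4.475°) = 0.0254, H₀ = 1.5454 rad.
Bracket: H₀ sin φ sin δ + cos φ cos δ sin H₀ = 1.5454×0.30902×-0.07802 + 0.95106×0.99695×0.99968 = -0.037259 + 0.947856 = 0.910597.
Q̄ = (S₀/π) × [bracket] = (1999/π) × 0.910597 = 579.41 W/m².
Ratio Q̄_A / Q̄_B = 597.45 / 579.41 = 1.031.

Q̄_A / Q̄_B ≈ 1.03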